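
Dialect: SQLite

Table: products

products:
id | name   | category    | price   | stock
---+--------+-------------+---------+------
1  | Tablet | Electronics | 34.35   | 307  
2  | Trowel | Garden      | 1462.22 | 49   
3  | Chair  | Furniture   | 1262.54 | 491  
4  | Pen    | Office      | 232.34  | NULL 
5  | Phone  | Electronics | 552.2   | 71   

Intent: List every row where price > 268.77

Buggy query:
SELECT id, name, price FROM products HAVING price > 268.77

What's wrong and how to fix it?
Bug: This is a non-aggregate query (no GROUP BY, no aggregates), so in SQLite the HAVING clause is invalid here; a row-level condition belongs in WHERE

Fix: Replace HAVING with WHERE since the condition applies to individual rows

Corrected query:
SELECT id, name, price FROM products WHERE price > 268.77

Result:
id | name   | price  
---+--------+--------
2  | Trowel | 1462.22
3  | Chair  | 1262.54
5  | Phone  | 552.2  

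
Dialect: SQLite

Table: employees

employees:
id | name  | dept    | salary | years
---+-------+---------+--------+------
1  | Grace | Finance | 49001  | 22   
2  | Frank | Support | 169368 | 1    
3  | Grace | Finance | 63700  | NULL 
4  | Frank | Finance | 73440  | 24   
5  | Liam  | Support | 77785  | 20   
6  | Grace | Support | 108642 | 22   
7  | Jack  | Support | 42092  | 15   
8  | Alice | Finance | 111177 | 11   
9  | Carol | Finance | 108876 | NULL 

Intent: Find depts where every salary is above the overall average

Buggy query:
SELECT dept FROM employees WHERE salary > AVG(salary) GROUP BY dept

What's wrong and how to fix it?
Bug: AVG() is an aggregate; it can't sit directly in WHERE

Fix: Compute the overall average in a scalar subquery and compare each group's MIN against it in HAVING

Corrected query:
SELECT dept FROM employees GROUP BY dept HAVING MIN(salary) > (SELECT AVG(salary) FROM employees)

Result:
(no rows)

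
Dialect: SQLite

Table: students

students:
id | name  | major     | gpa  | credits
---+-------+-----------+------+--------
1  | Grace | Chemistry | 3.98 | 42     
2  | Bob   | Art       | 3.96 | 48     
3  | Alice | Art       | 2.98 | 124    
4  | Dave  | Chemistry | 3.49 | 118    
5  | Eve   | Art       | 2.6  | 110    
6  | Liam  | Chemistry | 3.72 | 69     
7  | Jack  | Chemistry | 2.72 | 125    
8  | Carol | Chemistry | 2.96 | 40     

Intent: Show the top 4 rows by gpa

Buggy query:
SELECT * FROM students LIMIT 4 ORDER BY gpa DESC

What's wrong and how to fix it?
Bug: LIMIT must come after ORDER BY

Fix: Swap the clauses: ORDER BY first, then LIMIT

Corrected query:
SELECT * FROM students ORDER BY gpa DESC LIMIT 4

Result:
id | name  | major     | gpa  | credits
---+-------+-----------+------+--------
1  | Grace | Chemistry | 3.98 | 42     
2  | Bob   | Art       | 3.96 | 48     
6  | Liam  | Chemistry | 3.72 | 69     
4  | Dave  | Chemistry | 3.49 | 118    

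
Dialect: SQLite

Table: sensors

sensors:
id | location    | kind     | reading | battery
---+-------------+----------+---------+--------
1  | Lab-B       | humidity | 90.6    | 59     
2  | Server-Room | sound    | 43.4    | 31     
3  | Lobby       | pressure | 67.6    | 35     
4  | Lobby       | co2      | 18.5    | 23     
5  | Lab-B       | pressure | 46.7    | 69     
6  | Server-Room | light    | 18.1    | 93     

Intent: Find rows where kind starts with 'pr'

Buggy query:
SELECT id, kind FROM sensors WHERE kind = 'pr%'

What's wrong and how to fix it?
Bug: '=' compares the literal string including the % character; pattern matching needs LIKE

Fix: Replace '=' with LIKE so 'pr%' is treated as a pattern

Corrected query:
SELECT id, kind FROM sensors WHERE kind LIKE 'pr%'

Result:
id | kind    
---+---------
3  | pressure
5  | pressure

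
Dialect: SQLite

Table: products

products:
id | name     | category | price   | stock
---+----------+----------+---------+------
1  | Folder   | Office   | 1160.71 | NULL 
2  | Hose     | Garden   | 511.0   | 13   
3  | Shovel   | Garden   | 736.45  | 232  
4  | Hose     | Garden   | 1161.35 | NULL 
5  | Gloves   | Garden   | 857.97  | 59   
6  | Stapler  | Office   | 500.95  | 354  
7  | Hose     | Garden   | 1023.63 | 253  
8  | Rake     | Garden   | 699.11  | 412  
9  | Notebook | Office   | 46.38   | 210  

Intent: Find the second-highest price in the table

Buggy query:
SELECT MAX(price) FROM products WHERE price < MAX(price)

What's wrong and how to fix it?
Bug: The inner MAX is an aggregate inside WHERE, which is not allowed

Fix: Compute the overall MAX in a subquery, then take MAX of rows below it

Corrected query:
SELECT MAX(price) FROM products WHERE price < (SELECT MAX(price) FROM products)

Result:
MAX(price)
----------
1160.71   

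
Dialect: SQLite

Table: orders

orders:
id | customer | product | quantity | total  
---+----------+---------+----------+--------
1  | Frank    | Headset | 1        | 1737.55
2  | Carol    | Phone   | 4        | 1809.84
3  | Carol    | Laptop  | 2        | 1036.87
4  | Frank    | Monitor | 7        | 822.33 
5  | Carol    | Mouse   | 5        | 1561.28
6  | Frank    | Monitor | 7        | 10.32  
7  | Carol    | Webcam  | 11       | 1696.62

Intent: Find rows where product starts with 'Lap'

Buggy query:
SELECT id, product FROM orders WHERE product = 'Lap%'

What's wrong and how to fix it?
Bug: Wildcards only work with LIKE; '=' treats '%' as a literal character

Fix: Replace '=' with LIKE so 'Lap%' is treated as a pattern

Corrected query:
SELECT id, product FROM orders WHERE product LIKE 'Lap%'

Result:
id | product
---+--------
3  | Laptop 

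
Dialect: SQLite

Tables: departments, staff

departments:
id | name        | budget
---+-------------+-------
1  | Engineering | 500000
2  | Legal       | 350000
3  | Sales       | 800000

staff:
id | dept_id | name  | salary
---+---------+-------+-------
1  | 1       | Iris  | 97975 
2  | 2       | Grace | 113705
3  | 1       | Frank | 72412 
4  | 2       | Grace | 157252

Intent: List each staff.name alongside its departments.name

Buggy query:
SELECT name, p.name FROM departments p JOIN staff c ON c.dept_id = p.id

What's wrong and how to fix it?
Bug: Both tables have a 'name' column; the unqualified reference is ambiguous

Fix: Qualify the column with its table alias (c.name)

Corrected query:
SELECT c.name, p.name FROM departments p JOIN staff c ON c.dept_id = p.id

Result:
name  | name       
------+------------
Iris  | Engineering
Grace | Legal      
Frank | Engineering
Grace | Legal      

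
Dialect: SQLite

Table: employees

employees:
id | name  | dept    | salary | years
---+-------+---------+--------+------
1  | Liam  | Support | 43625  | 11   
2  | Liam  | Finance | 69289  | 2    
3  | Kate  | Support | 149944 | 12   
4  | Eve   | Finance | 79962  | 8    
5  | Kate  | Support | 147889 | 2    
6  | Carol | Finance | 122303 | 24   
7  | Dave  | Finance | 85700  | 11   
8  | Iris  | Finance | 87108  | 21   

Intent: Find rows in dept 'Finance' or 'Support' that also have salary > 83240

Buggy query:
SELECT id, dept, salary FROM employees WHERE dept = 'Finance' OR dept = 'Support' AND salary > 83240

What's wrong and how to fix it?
Bug: AND binds tighter than OR, so this parses as dept = 'Finance' OR (dept = 'Support' AND salary > 83240)

Fix: Group the OR with parentheses (or use IN), then AND the threshold

Corrected query:
SELECT id, dept, salary FROM employees WHERE (dept = 'Finance' OR dept = 'Support') AND salary > 83240

Result:
id | dept    | salary
---+---------+-------
3  | Support | 149944
5  | Support | 147889
6  | Finance | 122303
7  | Finance | 85700 
8  | Finance | 87108 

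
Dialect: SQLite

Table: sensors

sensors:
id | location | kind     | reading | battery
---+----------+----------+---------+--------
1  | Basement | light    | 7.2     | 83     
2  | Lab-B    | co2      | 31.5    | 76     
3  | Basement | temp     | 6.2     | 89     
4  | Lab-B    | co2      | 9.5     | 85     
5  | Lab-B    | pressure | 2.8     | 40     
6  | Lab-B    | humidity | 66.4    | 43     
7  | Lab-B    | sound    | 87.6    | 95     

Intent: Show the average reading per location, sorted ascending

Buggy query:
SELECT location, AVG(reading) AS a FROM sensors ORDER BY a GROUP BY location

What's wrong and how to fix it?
Bug: ORDER BY appears before GROUP BY; SQL clause order requires GROUP BY first

Fix: Move ORDER BY to the end, after GROUP BY

Corrected query:
SELECT location, AVG(reading) AS a FROM sensors GROUP BY location ORDER BY a

Result:
location | a    
---------+------
Basement | 6.7  
Lab-B    | 39.56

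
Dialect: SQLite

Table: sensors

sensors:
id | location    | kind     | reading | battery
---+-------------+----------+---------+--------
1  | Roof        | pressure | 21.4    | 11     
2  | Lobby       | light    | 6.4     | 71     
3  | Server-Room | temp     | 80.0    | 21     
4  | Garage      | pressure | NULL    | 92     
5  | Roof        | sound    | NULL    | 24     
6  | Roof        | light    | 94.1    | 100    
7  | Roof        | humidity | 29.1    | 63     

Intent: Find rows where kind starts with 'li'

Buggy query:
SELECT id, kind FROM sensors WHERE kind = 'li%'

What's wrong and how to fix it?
Bug: '=' compares the literal string including the % character; pattern matching needs LIKE

Fix: Use LIKE for wildcard pattern matching

Corrected query:
SELECT id, kind FROM sensors WHERE kind LIKE 'li%'

Result:
id | kind 
---+------
2  | light
6  | light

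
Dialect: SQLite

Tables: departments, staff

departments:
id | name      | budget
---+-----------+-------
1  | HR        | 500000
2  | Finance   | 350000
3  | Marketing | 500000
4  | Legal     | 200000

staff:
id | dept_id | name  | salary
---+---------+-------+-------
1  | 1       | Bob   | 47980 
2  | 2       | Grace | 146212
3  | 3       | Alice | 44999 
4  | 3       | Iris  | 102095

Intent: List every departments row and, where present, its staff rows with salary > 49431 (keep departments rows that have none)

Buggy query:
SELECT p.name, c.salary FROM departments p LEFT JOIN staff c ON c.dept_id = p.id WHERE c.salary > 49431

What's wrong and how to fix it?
Bug: A WHERE condition on the right-hand table after LEFT JOIN drops unmatched parents

Fix: Move the right-table condition into the ON clause so unmatched parents are kept

Corrected query:
SELECT p.name, c.salary FROM departments p LEFT JOIN staff c ON c.dept_id = p.id AND c.salary > 49431

Result:
name      | salary
----------+-------
HR        | NULL  
Finance   | 146212
Marketing | 102095
Legal     | NULL  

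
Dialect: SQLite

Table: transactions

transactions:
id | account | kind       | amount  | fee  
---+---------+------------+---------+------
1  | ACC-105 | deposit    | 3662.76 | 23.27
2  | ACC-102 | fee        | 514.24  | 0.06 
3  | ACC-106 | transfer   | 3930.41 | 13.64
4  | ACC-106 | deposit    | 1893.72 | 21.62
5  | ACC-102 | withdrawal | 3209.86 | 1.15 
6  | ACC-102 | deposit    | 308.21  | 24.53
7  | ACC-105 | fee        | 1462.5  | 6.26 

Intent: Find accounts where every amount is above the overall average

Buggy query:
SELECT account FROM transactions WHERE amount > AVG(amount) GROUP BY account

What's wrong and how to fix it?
Bug: WHERE evaluates per row before aggregation, so AVG() is unavailable

Fix: Use a subquery for AVG and a HAVING MIN(...) filter so the condition holds for every row in the group

Corrected query:
SELECT account FROM transactions GROUP BY account HAVING MIN(amount) > (SELECT AVG(amount) FROM transactions)

Result:
(no rows)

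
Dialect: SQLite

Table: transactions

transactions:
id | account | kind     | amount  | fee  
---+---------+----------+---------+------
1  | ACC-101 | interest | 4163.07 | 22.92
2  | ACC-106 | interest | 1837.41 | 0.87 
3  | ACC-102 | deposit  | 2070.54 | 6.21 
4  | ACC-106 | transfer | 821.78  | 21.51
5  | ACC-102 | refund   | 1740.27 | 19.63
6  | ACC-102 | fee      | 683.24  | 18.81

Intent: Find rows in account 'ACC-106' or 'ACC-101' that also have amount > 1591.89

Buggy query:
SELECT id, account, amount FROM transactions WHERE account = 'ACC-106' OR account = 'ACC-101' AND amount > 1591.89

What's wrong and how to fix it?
Bug: AND binds tighter than OR, so this parses as account = 'ACC-106' OR (account = 'ACC-101' AND amount > 1591.89)

Fix: Add parentheses around the OR so the AND applies to both alternatives

Corrected query:
SELECT id, account, amount FROM transactions WHERE (account = 'ACC-106' OR account = 'ACC-101') AND amount > 1591.89

Result:
id | account | amount 
---+---------+--------
1  | ACC-101 | 4163.07
2  | ACC-106 | 1837.41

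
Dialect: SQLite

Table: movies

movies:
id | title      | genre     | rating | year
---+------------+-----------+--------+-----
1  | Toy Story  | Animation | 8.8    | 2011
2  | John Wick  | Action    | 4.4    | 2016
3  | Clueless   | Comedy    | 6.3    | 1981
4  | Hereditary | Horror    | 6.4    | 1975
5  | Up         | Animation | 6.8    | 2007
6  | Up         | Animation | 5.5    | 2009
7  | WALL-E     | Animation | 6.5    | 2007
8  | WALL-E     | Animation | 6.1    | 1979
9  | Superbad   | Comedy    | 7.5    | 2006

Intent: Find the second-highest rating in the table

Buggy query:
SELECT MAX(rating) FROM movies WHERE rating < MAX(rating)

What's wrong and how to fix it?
Bug: MAX(rating) on the right of the comparison is an aggregate-in-WHERE error

Fix: Put the inner MAX in a scalar subquery

Corrected query:
SELECT MAX(rating) FROM movies WHERE rating < (SELECT MAX(rating) FROM movies)

Result:
MAX(rating)
-----------
7.5        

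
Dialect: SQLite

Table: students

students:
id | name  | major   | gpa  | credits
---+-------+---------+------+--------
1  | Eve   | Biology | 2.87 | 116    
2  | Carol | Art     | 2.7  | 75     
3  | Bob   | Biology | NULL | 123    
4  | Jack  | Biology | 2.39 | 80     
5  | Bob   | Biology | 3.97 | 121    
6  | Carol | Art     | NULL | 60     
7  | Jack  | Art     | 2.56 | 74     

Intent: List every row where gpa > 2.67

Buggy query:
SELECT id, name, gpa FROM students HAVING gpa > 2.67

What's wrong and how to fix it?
Bug: This is a non-aggregate query (no GROUP BY, no aggregates), so in SQLite the HAVING clause is invalid here; a row-level condition belongs in WHERE

Fix: Use WHERE for row-level filtering

Corrected query:
SELECT id, name, gpa FROM students WHERE gpa > 2.67

Result:
id | name  | gpa 
---+-------+-----
1  | Eve   | 2.87
2  | Carol | 2.7 
5  | Bob   | 3.97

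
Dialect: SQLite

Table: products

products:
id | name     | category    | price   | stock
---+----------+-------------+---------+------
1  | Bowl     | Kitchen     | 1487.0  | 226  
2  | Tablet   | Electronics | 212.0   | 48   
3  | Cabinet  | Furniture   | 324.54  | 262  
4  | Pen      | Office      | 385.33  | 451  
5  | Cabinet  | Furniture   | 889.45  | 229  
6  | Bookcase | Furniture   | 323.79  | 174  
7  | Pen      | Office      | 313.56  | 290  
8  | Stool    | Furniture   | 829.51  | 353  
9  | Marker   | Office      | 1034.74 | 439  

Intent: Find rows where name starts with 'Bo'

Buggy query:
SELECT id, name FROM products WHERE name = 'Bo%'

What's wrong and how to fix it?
Bug: '=' compares the literal string including the % character; pattern matching needs LIKE

Fix: Replace '=' with LIKE so 'Bo%' is treated as a pattern

Corrected query:
SELECT id, name FROM products WHERE name LIKE 'Bo%'

Result:
id | name    
---+---------
1  | Bowl    
6  | Bookcase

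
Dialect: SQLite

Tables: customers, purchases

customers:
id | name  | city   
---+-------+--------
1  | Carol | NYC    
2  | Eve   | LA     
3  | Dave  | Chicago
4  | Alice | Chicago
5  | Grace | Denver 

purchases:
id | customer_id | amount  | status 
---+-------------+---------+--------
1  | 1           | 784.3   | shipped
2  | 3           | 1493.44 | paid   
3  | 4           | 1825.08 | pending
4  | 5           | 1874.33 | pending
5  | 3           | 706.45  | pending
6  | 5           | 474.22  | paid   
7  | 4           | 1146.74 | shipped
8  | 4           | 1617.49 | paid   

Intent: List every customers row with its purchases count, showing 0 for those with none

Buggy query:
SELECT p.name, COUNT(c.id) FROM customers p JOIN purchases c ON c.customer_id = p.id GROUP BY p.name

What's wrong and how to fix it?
Bug: An inner join excludes parents with zero children

Fix: Use LEFT JOIN so parents without children still appear (COUNT(c.id) gives 0)

Corrected query:
SELECT p.name, COUNT(c.id) FROM customers p LEFT JOIN purchases c ON c.customer_id = p.id GROUP BY p.name

Result:
name  | COUNT(c.id)
------+------------
Alice | 3          
Carol | 1          
Dave  | 2          
Eve   | 0          
Grace | 2          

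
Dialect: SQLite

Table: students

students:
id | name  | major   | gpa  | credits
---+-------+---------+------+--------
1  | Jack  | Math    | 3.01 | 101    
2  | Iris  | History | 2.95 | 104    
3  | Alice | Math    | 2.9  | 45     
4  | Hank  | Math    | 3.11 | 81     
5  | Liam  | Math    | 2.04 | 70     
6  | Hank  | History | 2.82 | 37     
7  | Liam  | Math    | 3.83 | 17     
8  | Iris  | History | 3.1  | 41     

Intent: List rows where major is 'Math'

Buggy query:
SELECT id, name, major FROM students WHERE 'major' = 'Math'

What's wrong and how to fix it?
Bug: Single quotes denote string literals in SQL; the column name is being compared as a constant string

Fix: Reference the column as major without single quotes

Corrected query:
SELECT id, name, major FROM students WHERE major = 'Math'

Result:
id | name  | major
---+-------+------
1  | Jack  | Math 
3  | Alice | Math 
4  | Hank  | Math 
5  | Liam  | Math 
7  | Liam  | Math 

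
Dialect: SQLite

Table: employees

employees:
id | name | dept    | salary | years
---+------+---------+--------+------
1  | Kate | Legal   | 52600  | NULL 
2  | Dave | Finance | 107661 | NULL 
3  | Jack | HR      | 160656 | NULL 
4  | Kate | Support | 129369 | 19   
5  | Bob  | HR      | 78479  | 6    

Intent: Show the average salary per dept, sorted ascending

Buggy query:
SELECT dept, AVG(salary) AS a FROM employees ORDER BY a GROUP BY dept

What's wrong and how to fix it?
Bug: GROUP BY must precede ORDER BY

Fix: Reorder: SELECT … FROM … GROUP BY … ORDER BY …

Corrected query:
SELECT dept, AVG(salary) AS a FROM employees GROUP BY dept ORDER BY a

Result:
dept    | a       
--------+---------
Legal   | 52600   
Finance | 107661  
HR      | 119567.5
Support | 129369  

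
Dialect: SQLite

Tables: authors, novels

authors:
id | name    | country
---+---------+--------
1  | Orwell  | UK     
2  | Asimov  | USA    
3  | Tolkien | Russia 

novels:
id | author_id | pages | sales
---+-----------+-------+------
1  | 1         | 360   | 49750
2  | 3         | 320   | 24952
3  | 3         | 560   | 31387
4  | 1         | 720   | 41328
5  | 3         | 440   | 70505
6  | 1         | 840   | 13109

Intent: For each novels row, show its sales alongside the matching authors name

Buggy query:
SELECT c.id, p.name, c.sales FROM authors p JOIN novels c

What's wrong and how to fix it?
Bug: Missing join condition: each novels row is matched to all authors rows instead of just its own

Fix: Add ON c.author_id = p.id to the JOIN

Corrected query:
SELECT c.id, p.name, c.sales FROM authors p JOIN novels c ON c.author_id = p.id

Result:
id | name    | sales
---+---------+------
1  | Orwell  | 49750
2  | Tolkien | 24952
3  | Tolkien | 31387
4  | Orwell  | 41328
5  | Tolkien | 70505
6  | Orwell  | 13109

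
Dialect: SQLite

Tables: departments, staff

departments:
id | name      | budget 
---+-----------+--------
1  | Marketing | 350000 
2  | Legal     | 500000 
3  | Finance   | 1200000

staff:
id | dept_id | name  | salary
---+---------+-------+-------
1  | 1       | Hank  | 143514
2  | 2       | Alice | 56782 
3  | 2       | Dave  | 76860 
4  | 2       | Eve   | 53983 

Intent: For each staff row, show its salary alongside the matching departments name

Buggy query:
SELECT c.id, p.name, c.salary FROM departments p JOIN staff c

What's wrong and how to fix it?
Bug: Missing join condition: each staff row is matched to all departments rows instead of just its own

Fix: Specify the join condition linking the foreign key to the parent id

Corrected query:
SELECT c.id, p.name, c.salary FROM departments p JOIN staff c ON c.dept_id = p.id

Result:
id | name      | salary
---+-----------+-------
1  | Marketing | 143514
2  | Legal     | 56782 
3  | Legal     | 76860 
4  | Legal     | 53983 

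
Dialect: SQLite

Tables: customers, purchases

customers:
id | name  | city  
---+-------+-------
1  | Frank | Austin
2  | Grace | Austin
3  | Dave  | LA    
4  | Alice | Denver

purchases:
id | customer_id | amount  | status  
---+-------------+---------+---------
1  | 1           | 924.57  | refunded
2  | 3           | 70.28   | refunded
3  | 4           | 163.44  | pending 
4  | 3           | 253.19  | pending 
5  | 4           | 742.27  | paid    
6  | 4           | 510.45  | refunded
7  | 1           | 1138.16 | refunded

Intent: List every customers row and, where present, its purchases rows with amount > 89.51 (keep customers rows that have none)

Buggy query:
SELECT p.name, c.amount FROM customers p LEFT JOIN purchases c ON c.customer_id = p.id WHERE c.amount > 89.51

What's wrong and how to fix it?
Bug: Filtering c.amount in WHERE discards the NULL rows produced by LEFT JOIN, turning it into an inner join

Fix: Move the right-table condition into the ON clause so unmatched parents are kept

Corrected query:
SELECT p.name, c.amount FROM customers p LEFT JOIN purchases c ON c.customer_id = p.id AND c.amount > 89.51

Result:
name  | amount 
------+--------
Frank | 924.57 
Frank | 1138.16
Grace | NULL   
Dave  | 253.19 
Alice | 163.44 
Alice | 510.45 
Alice | 742.27 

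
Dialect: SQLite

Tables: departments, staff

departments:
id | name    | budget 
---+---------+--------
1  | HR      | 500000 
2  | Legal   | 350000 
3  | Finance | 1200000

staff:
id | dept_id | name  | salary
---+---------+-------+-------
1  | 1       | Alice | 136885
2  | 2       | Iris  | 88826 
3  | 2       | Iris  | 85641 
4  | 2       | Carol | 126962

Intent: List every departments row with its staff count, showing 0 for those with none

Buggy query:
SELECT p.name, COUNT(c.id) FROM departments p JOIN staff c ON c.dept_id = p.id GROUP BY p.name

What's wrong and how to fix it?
Bug: INNER JOIN drops departments rows that have no matching staff rows

Fix: Use LEFT JOIN so parents without children still appear (COUNT(c.id) gives 0)

Corrected query:
SELECT p.name, COUNT(c.id) FROM departments p LEFT JOIN staff c ON c.dept_id = p.id GROUP BY p.name

Result:
name    | COUNT(c.id)
--------+------------
Finance | 0          
HR      | 1          
Legal   | 3          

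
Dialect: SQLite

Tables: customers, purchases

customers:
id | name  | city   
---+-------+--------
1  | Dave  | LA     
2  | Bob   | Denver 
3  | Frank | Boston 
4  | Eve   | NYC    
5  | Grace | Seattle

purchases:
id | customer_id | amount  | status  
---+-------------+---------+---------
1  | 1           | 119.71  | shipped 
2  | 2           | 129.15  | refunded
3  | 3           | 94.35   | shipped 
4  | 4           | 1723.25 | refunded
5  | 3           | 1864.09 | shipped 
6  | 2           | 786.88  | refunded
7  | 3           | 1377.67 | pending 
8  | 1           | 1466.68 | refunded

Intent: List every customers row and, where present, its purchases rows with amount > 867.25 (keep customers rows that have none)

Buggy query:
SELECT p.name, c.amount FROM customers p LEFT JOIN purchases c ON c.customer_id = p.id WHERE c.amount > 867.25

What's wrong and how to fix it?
Bug: Filtering c.amount in WHERE discards the NULL rows produced by LEFT JOIN, turning it into an inner join

Fix: Put 'c.amount > 867.25' in the JOIN's ON clause instead of WHERE

Corrected query:
SELECT p.name, c.amount FROM customers p LEFT JOIN purchases c ON c.customer_id = p.id AND c.amount > 867.25

Result:
name  | amount 
------+--------
Dave  | 1466.68
Bob   | NULL   
Frank | 1377.67
Frank | 1864.09
Eve   | 1723.25
Grace | NULL   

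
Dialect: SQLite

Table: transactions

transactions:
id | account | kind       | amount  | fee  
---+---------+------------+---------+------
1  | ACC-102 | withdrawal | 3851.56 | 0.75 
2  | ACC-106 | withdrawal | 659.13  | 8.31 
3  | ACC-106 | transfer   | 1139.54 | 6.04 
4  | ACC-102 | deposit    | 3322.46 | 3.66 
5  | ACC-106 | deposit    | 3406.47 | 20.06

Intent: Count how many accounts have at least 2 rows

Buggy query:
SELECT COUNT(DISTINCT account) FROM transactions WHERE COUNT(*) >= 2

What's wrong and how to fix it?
Bug: COUNT(*) cannot appear in WHERE; the per-group count doesn't exist yet

Fix: Use a subquery that GROUPs and filters with HAVING, then count its rows

Corrected query:
SELECT COUNT(*) FROM (SELECT account FROM transactions GROUP BY account HAVING COUNT(*) >= 2)

Result:
COUNT(*)
--------
2       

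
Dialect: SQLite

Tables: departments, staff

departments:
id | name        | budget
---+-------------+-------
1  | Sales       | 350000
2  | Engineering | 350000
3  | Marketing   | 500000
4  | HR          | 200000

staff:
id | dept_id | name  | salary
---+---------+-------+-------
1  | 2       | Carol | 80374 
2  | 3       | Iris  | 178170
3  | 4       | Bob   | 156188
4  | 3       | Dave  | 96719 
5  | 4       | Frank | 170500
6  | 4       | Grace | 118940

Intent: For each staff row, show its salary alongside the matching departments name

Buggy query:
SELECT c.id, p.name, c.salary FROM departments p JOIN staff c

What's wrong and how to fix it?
Bug: Missing join condition: each staff row is matched to all departments rows instead of just its own

Fix: Specify the join condition linking the foreign key to the parent id

Corrected query:
SELECT c.id, p.name, c.salary FROM departments p JOIN staff c ON c.dept_id = p.id

Result:
id | name        | salary
---+-------------+-------
1  | Engineering | 80374 
2  | Marketing   | 178170
3  | HR          | 156188
4  | Marketing   | 96719 
5  | HR          | 170500
6  | HR          | 118940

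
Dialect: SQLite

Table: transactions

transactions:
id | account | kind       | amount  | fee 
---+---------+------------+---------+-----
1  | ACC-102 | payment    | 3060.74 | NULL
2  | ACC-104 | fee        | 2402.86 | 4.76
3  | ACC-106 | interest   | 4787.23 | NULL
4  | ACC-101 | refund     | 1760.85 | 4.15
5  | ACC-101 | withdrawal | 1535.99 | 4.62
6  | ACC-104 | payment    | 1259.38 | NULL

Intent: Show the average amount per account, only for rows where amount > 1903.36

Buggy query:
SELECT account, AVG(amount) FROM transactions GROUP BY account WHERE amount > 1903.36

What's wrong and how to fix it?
Bug: Row-level WHERE must come before GROUP BY in the clause order

Fix: Place WHERE between FROM and GROUP BY

Corrected query:
SELECT account, AVG(amount) FROM transactions WHERE amount > 1903.36 GROUP BY account

Result:
account | AVG(amount)
--------+------------
ACC-102 | 3060.74    
ACC-104 | 2402.86    
ACC-106 | 4787.23    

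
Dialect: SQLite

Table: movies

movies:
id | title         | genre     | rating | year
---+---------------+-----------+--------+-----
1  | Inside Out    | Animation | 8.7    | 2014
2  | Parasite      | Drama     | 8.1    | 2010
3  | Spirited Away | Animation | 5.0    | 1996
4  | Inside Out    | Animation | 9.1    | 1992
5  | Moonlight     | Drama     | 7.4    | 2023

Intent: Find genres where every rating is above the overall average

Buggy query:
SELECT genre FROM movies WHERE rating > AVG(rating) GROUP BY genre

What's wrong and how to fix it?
Bug: WHERE evaluates per row before aggregation, so AVG() is unavailable

Fix: Use a subquery for AVG and a HAVING MIN(...) filter so the condition holds for every row in the group

Corrected query:
SELECT genre FROM movies GROUP BY genre HAVING MIN(rating) > (SELECT AVG(rating) FROM movies)

Result:
(no rows)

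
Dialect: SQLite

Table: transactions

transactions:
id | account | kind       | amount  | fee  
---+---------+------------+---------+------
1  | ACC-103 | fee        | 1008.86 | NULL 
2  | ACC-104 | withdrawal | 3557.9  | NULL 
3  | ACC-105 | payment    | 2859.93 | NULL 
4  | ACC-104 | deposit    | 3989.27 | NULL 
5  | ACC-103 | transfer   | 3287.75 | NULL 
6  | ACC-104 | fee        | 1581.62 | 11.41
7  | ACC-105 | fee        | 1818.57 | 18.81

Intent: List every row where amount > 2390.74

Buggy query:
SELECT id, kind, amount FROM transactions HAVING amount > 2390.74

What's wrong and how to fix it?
Bug: This is a non-aggregate query (no GROUP BY, no aggregates), so in SQLite the HAVING clause is invalid here; a row-level condition belongs in WHERE

Fix: Replace HAVING with WHERE since the condition applies to individual rows

Corrected query:
SELECT id, kind, amount FROM transactions WHERE amount > 2390.74

Result:
id | kind       | amount 
---+------------+--------
2  | withdrawal | 3557.9 
3  | payment    | 2859.93
4  | deposit    | 3989.27
5  | transfer   | 3287.75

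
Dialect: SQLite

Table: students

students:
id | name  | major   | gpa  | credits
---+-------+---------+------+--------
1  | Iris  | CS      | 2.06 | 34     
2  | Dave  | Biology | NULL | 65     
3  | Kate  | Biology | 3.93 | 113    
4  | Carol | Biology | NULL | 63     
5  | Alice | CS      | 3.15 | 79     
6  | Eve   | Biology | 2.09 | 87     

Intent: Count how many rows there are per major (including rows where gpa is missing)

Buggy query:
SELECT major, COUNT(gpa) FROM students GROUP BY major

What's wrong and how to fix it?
Bug: COUNT(gpa) skips NULLs, so groups with missing gpa are undercounted

Fix: Use COUNT(*) to count all rows regardless of NULL

Corrected query:
SELECT major, COUNT(*) FROM students GROUP BY major

Result:
major   | COUNT(*)
--------+---------
Biology | 4       
CS      | 2       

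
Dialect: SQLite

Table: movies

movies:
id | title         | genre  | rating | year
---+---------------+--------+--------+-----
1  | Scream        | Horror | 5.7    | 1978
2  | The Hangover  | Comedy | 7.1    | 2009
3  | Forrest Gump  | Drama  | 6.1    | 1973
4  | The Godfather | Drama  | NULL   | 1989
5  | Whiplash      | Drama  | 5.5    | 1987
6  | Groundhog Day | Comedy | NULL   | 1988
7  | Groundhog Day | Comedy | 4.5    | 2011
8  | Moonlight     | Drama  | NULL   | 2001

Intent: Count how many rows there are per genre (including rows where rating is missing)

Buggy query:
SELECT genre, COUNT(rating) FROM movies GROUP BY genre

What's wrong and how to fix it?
Bug: COUNT(rating) skips NULLs, so groups with missing rating are undercounted

Fix: Replace COUNT(rating) with COUNT(*)

Corrected query:
SELECT genre, COUNT(*) FROM movies GROUP BY genre

Result:
genre  | COUNT(*)
-------+---------
Comedy | 3       
Drama  | 4       
Horror | 1       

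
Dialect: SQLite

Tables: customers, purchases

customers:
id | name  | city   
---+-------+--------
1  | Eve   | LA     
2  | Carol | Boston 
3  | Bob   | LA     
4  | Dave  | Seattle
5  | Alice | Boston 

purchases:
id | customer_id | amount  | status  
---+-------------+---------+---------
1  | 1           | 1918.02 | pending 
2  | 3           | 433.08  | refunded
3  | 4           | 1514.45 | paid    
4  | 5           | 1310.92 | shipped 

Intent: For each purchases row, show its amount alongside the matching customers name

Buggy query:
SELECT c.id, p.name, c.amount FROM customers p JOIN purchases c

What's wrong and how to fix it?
Bug: Missing join condition: each purchases row is matched to all customers rows instead of just its own

Fix: Add ON c.customer_id = p.id to the JOIN

Corrected query:
SELECT c.id, p.name, c.amount FROM customers p JOIN purchases c ON c.customer_id = p.id

Result:
id | name  | amount 
---+-------+--------
1  | Eve   | 1918.02
2  | Bob   | 433.08 
3  | Dave  | 1514.45
4  | Alice | 1310.92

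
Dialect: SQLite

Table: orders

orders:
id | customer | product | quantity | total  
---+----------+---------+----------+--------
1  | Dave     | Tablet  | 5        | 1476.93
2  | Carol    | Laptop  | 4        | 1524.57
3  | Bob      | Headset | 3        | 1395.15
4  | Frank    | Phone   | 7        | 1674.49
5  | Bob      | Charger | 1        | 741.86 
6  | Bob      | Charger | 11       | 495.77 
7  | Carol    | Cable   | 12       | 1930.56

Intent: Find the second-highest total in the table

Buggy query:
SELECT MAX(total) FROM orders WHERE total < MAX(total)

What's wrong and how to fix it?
Bug: The inner MAX is an aggregate inside WHERE, which is not allowed

Fix: Compute the overall MAX in a subquery, then take MAX of rows below it

Corrected query:
SELECT MAX(total) FROM orders WHERE total < (SELECT MAX(total) FROM orders)

Result:
MAX(total)
----------
1674.49   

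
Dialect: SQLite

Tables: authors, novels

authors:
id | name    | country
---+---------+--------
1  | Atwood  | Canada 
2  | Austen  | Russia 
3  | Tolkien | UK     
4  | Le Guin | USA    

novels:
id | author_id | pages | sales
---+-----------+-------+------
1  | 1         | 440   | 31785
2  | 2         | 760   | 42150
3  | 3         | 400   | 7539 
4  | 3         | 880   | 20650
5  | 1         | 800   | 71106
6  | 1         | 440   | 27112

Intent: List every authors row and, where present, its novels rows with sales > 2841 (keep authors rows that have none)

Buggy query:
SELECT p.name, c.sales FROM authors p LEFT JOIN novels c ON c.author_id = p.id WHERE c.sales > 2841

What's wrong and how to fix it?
Bug: Filtering c.sales in WHERE discards the NULL rows produced by LEFT JOIN, turning it into an inner join

Fix: Move the right-table condition into the ON clause so unmatched parents are kept

Corrected query:
SELECT p.name, c.sales FROM authors p LEFT JOIN novels c ON c.author_id = p.id AND c.sales > 2841

Result:
name    | sales
--------+------
Atwood  | 27112
Atwood  | 31785
Atwood  | 71106
Austen  | 42150
Tolkien | 7539 
Tolkien | 20650
Le Guin | NULL 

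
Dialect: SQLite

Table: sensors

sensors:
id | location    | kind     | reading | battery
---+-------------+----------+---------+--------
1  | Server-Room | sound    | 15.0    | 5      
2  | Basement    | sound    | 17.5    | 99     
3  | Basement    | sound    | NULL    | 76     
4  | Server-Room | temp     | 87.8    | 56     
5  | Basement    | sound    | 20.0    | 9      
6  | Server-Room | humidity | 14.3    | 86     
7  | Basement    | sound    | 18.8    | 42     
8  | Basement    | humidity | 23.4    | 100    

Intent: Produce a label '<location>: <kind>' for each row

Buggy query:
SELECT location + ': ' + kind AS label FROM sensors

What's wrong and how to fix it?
Bug: SQLite uses || for string concatenation; + coerces text to numbers (yielding 0)

Fix: Replace + with || to concatenate text

Corrected query:
SELECT location || ': ' || kind AS label FROM sensors

Result:
label                
---------------------
Server-Room: sound   
Basement: sound      
Basement: sound      
Server-Room: temp    
Basement: sound      
Server-Room: humidity
Basement: sound      
Basement: humidity   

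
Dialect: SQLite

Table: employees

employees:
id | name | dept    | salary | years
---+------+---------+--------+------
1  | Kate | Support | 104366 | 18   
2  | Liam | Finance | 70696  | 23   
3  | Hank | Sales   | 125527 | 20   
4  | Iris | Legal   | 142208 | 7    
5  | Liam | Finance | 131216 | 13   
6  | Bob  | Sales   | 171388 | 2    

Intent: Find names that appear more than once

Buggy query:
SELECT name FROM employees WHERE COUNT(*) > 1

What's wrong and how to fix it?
Bug: COUNT(*) is an aggregate and cannot be used in WHERE

Fix: GROUP BY name, then filter groups with HAVING COUNT(*) > 1

Corrected query:
SELECT name FROM employees GROUP BY name HAVING COUNT(*) > 1

Result:
name
----
Liam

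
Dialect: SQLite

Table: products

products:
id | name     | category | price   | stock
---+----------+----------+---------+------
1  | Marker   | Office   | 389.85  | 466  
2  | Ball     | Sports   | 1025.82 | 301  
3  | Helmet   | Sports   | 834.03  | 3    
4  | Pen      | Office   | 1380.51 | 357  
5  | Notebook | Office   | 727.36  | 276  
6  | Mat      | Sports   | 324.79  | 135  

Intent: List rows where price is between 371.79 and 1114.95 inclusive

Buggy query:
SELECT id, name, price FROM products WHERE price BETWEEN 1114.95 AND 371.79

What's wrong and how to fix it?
Bug: The bounds are reversed; BETWEEN a AND b requires a <= b to match anything

Fix: Swap the bounds so the smaller value comes first

Corrected query:
SELECT id, name, price FROM products WHERE price BETWEEN 371.79 AND 1114.95

Result:
id | name     | price  
---+----------+--------
1  | Marker   | 389.85 
2  | Ball     | 1025.82
3  | Helmet   | 834.03 
5  | Notebook | 727.36 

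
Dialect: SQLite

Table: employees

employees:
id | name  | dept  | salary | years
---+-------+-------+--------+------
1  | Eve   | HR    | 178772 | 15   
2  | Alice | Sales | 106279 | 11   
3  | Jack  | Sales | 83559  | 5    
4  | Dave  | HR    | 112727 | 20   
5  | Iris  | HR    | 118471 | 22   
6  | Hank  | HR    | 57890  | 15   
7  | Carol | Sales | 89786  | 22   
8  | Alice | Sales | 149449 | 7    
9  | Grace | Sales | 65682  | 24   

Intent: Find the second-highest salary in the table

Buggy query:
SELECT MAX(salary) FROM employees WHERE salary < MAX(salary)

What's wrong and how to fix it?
Bug: The inner MAX is an aggregate inside WHERE, which is not allowed

Fix: Put the inner MAX in a scalar subquery

Corrected query:
SELECT MAX(salary) FROM employees WHERE salary < (SELECT MAX(salary) FROM employees)

Result:
MAX(salary)
-----------
149449     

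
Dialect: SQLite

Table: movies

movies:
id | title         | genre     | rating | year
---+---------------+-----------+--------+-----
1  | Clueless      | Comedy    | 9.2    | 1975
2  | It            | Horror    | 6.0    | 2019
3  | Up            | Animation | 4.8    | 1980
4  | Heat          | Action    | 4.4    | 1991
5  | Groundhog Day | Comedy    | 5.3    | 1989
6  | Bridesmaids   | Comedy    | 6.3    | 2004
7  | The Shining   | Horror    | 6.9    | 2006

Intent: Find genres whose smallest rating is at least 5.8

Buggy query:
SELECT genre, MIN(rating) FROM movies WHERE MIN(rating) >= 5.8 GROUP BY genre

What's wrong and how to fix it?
Bug: MIN() in WHERE is a misuse of aggregate

Fix: Replace WHERE with HAVING after the GROUP BY

Corrected query:
SELECT genre, MIN(rating) FROM movies GROUP BY genre HAVING MIN(rating) >= 5.8

Result:
genre  | MIN(rating)
-------+------------
Horror | 6          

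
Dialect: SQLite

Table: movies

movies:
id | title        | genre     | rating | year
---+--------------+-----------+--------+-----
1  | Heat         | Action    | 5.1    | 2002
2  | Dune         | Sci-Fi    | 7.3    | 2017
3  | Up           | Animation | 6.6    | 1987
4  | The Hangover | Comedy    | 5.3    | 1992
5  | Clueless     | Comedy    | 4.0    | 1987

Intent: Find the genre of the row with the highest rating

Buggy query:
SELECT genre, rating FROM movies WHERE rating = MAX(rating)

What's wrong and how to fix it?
Bug: WHERE is evaluated per row; an aggregate over the whole table isn't defined there

Fix: Use a subquery: WHERE rating = (SELECT MAX(rating) FROM movies)

Corrected query:
SELECT genre, rating FROM movies WHERE rating = (SELECT MAX(rating) FROM movies)

Result:
genre  | rating
-------+-------
Sci-Fi | 7.3   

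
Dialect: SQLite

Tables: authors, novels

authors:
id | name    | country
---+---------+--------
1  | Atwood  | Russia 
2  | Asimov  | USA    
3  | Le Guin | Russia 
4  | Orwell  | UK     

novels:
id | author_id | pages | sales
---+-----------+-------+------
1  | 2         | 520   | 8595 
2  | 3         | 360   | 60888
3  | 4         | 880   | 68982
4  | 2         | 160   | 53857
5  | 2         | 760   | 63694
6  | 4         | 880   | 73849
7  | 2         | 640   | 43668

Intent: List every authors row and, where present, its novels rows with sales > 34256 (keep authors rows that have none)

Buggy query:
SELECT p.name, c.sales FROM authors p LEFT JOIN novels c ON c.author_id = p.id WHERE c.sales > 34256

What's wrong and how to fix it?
Bug: Filtering c.sales in WHERE discards the NULL rows produced by LEFT JOIN, turning it into an inner join

Fix: Move the right-table condition into the ON clause so unmatched parents are kept

Corrected query:
SELECT p.name, c.sales FROM authors p LEFT JOIN novels c ON c.author_id = p.id AND c.sales > 34256

Result:
name    | sales
--------+------
Atwood  | NULL 
Asimov  | 43668
Asimov  | 53857
Asimov  | 63694
Le Guin | 60888
Orwell  | 68982
Orwell  | 73849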